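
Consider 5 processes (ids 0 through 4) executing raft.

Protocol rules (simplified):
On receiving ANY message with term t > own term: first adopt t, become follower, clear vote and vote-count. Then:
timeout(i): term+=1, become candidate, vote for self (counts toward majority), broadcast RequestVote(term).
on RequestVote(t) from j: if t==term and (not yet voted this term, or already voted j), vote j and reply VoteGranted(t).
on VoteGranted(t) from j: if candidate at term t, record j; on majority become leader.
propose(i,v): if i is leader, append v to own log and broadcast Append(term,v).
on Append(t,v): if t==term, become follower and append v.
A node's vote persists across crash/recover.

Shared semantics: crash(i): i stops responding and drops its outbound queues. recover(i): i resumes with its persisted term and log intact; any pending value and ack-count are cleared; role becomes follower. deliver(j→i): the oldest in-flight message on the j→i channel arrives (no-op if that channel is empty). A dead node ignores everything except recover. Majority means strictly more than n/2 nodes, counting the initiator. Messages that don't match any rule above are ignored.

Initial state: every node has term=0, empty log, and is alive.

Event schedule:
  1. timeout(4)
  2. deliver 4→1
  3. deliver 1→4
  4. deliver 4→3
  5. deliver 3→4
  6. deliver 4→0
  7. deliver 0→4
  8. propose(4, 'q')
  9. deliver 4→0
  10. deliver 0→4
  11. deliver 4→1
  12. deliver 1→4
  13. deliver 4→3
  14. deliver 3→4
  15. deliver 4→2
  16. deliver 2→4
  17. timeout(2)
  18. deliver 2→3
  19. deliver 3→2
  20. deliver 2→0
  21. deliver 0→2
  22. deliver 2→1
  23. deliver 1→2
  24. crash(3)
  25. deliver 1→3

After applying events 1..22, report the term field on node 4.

step 1 timeout(4): 4={cand,t=1,log=-}
step 2 deliver 4→1: 1={foll,t=1,log=-}
step 3 deliver 1→4: —
step 4 deliver 4→3: 3={foll,t=1,log=-}
step 5 deliver 3→4: 4={lead,t=1,log=-}
step 6 deliver 4→0: 0={foll,t=1,log=-}
step 7 deliver 0→4: —
step 8 propose(4,'q'): 4={lead,t=1,log=q}
step 9 deliver 4→0: 0={foll,t=1,log=q}
step 10 deliver 0→4: —
step 11 deliver 4→1: 1={foll,t=1,log=q}
step 12 deliver 1→4: —
step 13 deliver 4→3: 3={foll,t=1,log=q}
step 14 deliver 3→4: —
step 15 deliver 4→2: 2={foll,t=1,log=-}
step 16 deliver 2→4: —
step 17 timeout(2): 2={cand,t=2,log=-}
step 18 deliver 2→3: 3={foll,t=2,log=q}
step 19 deliver 3→2: —
step 20 deliver 2→0: 0={foll,t=2,log=q}
step 21 deliver 0→2: 2={lead,t=2,log=-}
step 22 deliver 2→1: 1={foll,t=2,log=q}

1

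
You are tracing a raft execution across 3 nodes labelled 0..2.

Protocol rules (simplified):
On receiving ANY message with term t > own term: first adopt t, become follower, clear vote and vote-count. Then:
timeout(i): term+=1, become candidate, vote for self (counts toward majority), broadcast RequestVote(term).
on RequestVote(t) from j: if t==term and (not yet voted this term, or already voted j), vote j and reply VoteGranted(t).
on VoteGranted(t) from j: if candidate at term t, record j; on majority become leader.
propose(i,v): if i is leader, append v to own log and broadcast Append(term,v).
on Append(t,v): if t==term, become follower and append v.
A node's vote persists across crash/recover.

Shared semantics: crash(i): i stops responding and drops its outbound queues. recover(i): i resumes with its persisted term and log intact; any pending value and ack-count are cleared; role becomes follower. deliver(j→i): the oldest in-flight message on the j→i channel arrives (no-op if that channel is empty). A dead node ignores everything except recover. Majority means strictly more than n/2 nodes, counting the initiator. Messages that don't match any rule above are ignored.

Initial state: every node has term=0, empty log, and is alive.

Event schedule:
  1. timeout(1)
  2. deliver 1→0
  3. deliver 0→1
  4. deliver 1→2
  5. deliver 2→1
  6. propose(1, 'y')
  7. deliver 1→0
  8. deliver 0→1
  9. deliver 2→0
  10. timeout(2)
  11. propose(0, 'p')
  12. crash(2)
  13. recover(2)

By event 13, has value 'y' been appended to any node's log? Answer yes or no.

[1] timeout(1) → N1(cand t1 [-])
[2] deliver 1→0 → N0(foll t1 [-])
[3] deliver 0→1 → N1(lead t1 [-])
[4] deliver 1→2 → N2(foll t1 [-])
[5] deliver 2→1 → ∅
[6] propose(1,'y') → N1(lead t1 [y])
[7] deliver 1→0 → N0(foll t1 [y])
[8] deliver 0→1 → ∅
[9] deliver 2→0 → ∅
[10] timeout(2) → N2(cand t2 [-])
[11] propose(0,'p') → ∅
[12] crash(2) → N2(✗cand t2 [-])
[13] recover(2) → N2(foll t2 [-])

yes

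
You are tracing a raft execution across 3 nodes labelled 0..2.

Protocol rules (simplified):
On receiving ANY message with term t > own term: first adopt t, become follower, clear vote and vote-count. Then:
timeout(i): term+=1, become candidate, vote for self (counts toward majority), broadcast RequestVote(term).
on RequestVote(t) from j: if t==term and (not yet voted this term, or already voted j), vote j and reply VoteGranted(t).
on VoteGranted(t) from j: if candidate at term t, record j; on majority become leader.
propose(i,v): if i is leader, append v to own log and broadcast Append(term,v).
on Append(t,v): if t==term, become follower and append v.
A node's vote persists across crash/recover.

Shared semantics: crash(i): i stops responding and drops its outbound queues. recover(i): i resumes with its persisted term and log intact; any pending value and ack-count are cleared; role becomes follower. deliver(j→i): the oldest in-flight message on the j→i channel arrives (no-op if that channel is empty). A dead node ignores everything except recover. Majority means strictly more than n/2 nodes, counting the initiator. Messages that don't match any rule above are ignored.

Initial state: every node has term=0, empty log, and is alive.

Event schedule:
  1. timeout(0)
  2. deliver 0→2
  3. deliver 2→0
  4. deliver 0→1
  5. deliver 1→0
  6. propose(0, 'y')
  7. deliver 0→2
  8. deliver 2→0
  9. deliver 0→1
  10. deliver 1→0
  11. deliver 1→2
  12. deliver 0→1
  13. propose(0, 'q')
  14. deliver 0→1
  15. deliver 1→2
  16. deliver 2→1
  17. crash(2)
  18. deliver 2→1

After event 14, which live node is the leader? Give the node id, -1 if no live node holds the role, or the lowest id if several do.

after 1 — timeout(0): n0:cand/t1/[-]
after 2 — deliver 0→2: n2:foll/t1/[-]
after 3 — deliver 2→0: n0:lead/t1/[-]
after 4 — deliver 0→1: n1:foll/t1/[-]
after 5 — deliver 1→0: ·
after 6 — propose(0,'y'): n0:lead/t1/[y]
after 7 — deliver 0→2: n2:foll/t1/[y]
after 8 — deliver 2→0: ·
after 9 — deliver 0→1: n1:foll/t1/[y]
after 10 — deliver 1→0: ·
after 11 — deliver 1→2: ·
after 12 — deliver 0→1: ·
after 13 — propose(0,'q'): n0:lead/t1/[y,q]
after 14 — deliver 0→1: n1:foll/t1/[y,q]

0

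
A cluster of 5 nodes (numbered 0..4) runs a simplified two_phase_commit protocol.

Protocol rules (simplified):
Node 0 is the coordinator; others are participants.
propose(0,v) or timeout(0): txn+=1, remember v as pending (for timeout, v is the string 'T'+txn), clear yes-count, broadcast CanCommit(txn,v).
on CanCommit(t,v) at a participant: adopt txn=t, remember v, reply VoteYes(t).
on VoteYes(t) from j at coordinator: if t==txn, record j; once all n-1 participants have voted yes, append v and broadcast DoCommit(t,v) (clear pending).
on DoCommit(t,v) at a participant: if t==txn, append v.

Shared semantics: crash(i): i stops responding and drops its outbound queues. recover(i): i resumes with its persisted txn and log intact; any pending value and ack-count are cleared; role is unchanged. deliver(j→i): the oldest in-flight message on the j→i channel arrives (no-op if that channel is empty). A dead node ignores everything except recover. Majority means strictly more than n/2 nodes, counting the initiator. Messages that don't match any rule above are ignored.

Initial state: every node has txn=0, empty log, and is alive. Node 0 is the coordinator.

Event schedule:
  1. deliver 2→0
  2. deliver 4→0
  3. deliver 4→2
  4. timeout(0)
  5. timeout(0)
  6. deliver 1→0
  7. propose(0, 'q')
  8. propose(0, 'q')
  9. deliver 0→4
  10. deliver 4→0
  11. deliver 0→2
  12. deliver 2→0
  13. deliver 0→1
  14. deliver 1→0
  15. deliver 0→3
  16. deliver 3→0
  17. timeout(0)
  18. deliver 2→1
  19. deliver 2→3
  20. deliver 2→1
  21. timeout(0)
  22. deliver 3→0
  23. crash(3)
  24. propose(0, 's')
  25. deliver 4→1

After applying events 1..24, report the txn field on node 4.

1

[1] deliver 2→0 → ∅
[2] deliver 4→0 → ∅
[3] deliver 4→2 → ∅
[4] timeout(0) → N0(coor t1 [-])
[5] timeout(0) → N0(coor t2 [-])
[6] deliver 1→0 → ∅
[7] propose(0,'q') → N0(coor t3 [-])
[8] propose(0,'q') → N0(coor t4 [-])
[9] deliver 0→4 → N4(part t1 [-])
[10] deliver 4→0 → ∅
[11] deliver 0→2 → N2(part t1 [-])
[12] deliver 2→0 → ∅
[13] deliver 0→1 → N1(part t1 [-])
[14] deliver 1→0 → ∅
[15] deliver 0→3 → N3(part t1 [-])
[16] deliver 3→0 → ∅
[17] timeout(0) → N0(coor t5 [-])
[18] deliver 2→1 → ∅
[19] deliver 2→3 → ∅
[20] deliver 2→1 → ∅
[21] timeout(0) → N0(coor t6 [-])
[22] deliver 3→0 → ∅
[23] crash(3) → N3(✗part t1 [-])
[24] propose(0,'s') → N0(coor t7 [-])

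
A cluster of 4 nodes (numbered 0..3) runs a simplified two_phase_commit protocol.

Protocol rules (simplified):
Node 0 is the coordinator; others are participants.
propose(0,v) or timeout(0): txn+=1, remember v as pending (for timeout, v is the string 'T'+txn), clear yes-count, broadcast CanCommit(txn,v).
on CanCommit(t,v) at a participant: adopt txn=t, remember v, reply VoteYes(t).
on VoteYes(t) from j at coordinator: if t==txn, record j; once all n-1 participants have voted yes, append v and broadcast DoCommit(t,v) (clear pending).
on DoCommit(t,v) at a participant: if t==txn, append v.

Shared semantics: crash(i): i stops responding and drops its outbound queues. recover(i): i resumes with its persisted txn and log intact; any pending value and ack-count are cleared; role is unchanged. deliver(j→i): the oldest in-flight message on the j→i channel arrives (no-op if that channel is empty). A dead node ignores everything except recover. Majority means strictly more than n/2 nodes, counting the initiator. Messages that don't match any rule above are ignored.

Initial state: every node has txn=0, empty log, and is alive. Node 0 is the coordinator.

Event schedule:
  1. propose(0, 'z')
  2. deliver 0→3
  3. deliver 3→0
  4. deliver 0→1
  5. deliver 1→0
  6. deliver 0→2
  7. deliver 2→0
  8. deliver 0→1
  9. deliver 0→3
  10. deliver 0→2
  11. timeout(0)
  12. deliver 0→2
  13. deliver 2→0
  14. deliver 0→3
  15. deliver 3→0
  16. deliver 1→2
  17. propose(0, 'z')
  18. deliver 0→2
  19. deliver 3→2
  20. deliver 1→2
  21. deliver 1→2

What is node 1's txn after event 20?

after 1 — propose(0,'z'): n0:coor/t1/[-]
after 2 — deliver 0→3: n3:part/t1/[-]
after 3 — deliver 3→0: ·
after 4 — deliver 0→1: n1:part/t1/[-]
after 5 — deliver 1→0: ·
after 6 — deliver 0→2: n2:part/t1/[-]
after 7 — deliver 2→0: n0:coor/t1/[z]
after 8 — deliver 0→1: n1:part/t1/[z]
after 9 — deliver 0→3: n3:part/t1/[z]
after 10 — deliver 0→2: n2:part/t1/[z]
after 11 — timeout(0): n0:coor/t2/[z]
after 12 — deliver 0→2: n2:part/t2/[z]
after 13 — deliver 2→0: ·
after 14 — deliver 0→3: n3:part/t2/[z]
after 15 — deliver 3→0: ·
after 16 — deliver 1→2: ·
after 17 — propose(0,'z'): n0:coor/t3/[z]
after 18 — deliver 0→2: n2:part/t3/[z]
after 19 — deliver 3→2: ·
after 20 — deliver 1→2: ·

1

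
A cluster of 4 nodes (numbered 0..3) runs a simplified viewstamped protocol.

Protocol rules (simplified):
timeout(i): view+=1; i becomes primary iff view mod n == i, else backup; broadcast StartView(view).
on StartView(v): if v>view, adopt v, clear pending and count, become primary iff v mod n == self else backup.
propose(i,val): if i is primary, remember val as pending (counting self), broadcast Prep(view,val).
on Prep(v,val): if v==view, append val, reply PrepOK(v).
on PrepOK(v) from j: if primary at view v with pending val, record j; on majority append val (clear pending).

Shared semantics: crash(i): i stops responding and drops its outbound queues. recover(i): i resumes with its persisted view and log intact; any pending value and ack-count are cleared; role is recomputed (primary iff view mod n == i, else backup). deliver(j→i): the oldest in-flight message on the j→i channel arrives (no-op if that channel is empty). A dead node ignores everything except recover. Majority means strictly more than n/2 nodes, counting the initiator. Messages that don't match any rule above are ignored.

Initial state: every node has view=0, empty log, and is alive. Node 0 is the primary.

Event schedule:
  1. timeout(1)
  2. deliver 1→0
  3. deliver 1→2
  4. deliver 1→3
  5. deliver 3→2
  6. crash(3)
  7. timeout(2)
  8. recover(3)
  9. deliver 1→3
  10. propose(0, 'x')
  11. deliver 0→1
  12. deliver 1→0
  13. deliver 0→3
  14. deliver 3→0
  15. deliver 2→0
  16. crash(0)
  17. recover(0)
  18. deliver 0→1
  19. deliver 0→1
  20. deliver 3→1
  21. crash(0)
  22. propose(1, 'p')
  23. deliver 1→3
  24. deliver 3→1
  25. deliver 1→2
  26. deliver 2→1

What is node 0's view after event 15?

[1] timeout(1) → N1(prim v1 [-])
[2] deliver 1→0 → N0(back v1 [-])
[3] deliver 1→2 → N2(back v1 [-])
[4] deliver 1→3 → N3(back v1 [-])
[5] deliver 3→2 → ∅
[6] crash(3) → N3(✗back v1 [-])
[7] timeout(2) → N2(prim v2 [-])
[8] recover(3) → N3(back v1 [-])
[9] deliver 1→3 → ∅
[10] propose(0,'x') → ∅
[11] deliver 0→1 → ∅
[12] deliver 1→0 → ∅
[13] deliver 0→3 → ∅
[14] deliver 3→0 → ∅
[15] deliver 2→0 → N0(back v2 [-])

2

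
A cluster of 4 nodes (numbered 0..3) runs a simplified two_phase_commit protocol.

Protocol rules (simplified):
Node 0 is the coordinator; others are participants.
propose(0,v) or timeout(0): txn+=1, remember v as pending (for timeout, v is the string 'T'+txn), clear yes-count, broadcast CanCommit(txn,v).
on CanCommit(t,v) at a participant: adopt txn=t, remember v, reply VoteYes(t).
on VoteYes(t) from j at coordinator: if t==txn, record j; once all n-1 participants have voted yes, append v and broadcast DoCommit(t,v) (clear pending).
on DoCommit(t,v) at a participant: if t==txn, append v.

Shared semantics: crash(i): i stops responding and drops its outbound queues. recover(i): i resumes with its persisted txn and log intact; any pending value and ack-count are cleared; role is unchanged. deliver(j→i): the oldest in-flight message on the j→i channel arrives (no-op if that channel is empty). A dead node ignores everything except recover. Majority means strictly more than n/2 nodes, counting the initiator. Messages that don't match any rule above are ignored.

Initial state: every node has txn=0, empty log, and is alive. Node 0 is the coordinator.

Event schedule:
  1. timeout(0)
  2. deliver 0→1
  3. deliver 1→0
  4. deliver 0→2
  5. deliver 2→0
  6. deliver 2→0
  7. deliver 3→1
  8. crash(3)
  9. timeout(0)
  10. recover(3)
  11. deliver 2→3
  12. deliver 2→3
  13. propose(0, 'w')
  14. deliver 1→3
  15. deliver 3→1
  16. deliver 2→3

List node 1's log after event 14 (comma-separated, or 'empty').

after 1 — timeout(0): n0:coor/t1/[-]
after 2 — deliver 0→1: n1:part/t1/[-]
after 3 — deliver 1→0: ·
after 4 — deliver 0→2: n2:part/t1/[-]
after 5 — deliver 2→0: ·
after 6 — deliver 2→0: ·
after 7 — deliver 3→1: ·
after 8 — crash(3): n3:✗part/t0/[-]
after 9 — timeout(0): n0:coor/t2/[-]
after 10 — recover(3): n3:part/t0/[-]
after 11 — deliver 2→3: ·
after 12 — deliver 2→3: ·
after 13 — propose(0,'w'): n0:coor/t3/[-]
after 14 — deliver 1→3: ·

empty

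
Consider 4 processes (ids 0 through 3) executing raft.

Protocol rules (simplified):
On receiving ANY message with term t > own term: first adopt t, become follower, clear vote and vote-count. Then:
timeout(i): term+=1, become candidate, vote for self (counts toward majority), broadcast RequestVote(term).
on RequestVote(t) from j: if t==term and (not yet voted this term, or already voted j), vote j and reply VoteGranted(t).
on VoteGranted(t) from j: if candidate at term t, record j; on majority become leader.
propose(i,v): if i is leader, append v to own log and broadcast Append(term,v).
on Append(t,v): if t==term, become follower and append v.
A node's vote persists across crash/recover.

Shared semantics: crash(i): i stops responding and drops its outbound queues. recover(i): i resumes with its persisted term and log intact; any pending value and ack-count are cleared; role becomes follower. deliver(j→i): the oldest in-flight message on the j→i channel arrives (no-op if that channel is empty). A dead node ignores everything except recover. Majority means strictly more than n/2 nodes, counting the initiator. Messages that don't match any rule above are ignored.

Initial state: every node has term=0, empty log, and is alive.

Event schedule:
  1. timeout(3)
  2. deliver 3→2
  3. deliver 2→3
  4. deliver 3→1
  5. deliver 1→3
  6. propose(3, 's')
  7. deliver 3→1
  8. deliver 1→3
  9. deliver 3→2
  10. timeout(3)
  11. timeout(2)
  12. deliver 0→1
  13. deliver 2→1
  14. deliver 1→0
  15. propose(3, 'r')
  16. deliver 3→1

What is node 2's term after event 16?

e1 timeout(3): 3[cand,t=1,-]
e2 deliver 3→2: 2[foll,t=1,-]
e3 deliver 2→3: ·
e4 deliver 3→1: 1[foll,t=1,-]
e5 deliver 1→3: 3[lead,t=1,-]
e6 propose(3,'s'): 3[lead,t=1,s]
e7 deliver 3→1: 1[foll,t=1,s]
e8 deliver 1→3: ·
e9 deliver 3→2: 2[foll,t=1,s]
e10 timeout(3): 3[cand,t=2,s]
e11 timeout(2): 2[cand,t=2,s]
e12 deliver 0→1: ·
e13 deliver 2→1: 1[foll,t=2,s]
e14 deliver 1→0: ·
e15 propose(3,'r'): ·
e16 deliver 3→1: ·

2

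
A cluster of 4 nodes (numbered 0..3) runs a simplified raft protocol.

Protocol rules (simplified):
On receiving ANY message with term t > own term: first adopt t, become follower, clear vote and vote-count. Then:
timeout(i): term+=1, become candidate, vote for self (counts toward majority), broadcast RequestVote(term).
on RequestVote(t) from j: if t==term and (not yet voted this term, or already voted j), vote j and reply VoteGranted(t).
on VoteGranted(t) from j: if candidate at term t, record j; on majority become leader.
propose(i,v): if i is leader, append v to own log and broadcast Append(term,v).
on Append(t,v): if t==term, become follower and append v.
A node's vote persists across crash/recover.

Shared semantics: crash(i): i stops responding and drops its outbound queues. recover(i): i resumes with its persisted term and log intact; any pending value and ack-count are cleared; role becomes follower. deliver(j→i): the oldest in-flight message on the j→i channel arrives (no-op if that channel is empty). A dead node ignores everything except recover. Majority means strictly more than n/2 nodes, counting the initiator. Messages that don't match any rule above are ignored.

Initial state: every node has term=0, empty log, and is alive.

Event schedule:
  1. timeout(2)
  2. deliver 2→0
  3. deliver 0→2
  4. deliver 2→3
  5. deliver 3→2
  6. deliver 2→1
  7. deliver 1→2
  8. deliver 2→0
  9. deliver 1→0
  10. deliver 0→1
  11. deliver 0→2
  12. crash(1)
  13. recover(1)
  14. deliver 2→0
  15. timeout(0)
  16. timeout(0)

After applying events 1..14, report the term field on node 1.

1

after 1 — timeout(2): n2:cand/t1/[-]
after 2 — deliver 2→0: n0:foll/t1/[-]
after 3 — deliver 0→2: ·
after 4 — deliver 2→3: n3:foll/t1/[-]
after 5 — deliver 3→2: n2:lead/t1/[-]
after 6 — deliver 2→1: n1:foll/t1/[-]
after 7 — deliver 1→2: ·
after 8 — deliver 2→0: ·
after 9 — deliver 1→0: ·
after 10 — deliver 0→1: ·
after 11 — deliver 0→2: ·
after 12 — crash(1): n1:✗foll/t1/[-]
after 13 — recover(1): n1:foll/t1/[-]
after 14 — deliver 2→0: ·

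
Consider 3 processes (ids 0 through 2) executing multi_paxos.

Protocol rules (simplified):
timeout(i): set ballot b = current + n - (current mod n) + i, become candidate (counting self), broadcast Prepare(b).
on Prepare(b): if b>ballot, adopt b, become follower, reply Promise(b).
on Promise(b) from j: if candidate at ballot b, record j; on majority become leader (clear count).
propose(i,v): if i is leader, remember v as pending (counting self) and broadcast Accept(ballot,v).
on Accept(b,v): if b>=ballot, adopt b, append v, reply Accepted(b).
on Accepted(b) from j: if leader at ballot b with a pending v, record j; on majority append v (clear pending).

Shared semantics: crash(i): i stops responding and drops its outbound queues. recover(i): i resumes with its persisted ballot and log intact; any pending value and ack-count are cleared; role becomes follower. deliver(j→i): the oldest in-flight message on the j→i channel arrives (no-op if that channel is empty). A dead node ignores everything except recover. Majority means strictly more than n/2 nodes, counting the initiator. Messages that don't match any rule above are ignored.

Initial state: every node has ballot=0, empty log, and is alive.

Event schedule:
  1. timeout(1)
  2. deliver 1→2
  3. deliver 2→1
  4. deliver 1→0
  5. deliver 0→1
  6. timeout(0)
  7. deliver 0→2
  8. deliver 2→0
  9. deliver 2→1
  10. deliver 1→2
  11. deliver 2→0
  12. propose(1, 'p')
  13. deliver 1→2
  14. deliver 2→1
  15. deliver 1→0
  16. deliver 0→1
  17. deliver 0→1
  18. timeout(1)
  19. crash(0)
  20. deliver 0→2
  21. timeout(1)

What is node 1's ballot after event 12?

4

after 1 — timeout(1): n1:cand/b4/[-]
after 2 — deliver 1→2: n2:foll/b4/[-]
after 3 — deliver 2→1: n1:lead/b4/[-]
after 4 — deliver 1→0: n0:foll/b4/[-]
after 5 — deliver 0→1: ·
after 6 — timeout(0): n0:cand/b6/[-]
after 7 — deliver 0→2: n2:foll/b6/[-]
after 8 — deliver 2→0: n0:lead/b6/[-]
after 9 — deliver 2→1: ·
after 10 — deliver 1→2: ·
after 11 — deliver 2→0: ·
after 12 — propose(1,'p'): ·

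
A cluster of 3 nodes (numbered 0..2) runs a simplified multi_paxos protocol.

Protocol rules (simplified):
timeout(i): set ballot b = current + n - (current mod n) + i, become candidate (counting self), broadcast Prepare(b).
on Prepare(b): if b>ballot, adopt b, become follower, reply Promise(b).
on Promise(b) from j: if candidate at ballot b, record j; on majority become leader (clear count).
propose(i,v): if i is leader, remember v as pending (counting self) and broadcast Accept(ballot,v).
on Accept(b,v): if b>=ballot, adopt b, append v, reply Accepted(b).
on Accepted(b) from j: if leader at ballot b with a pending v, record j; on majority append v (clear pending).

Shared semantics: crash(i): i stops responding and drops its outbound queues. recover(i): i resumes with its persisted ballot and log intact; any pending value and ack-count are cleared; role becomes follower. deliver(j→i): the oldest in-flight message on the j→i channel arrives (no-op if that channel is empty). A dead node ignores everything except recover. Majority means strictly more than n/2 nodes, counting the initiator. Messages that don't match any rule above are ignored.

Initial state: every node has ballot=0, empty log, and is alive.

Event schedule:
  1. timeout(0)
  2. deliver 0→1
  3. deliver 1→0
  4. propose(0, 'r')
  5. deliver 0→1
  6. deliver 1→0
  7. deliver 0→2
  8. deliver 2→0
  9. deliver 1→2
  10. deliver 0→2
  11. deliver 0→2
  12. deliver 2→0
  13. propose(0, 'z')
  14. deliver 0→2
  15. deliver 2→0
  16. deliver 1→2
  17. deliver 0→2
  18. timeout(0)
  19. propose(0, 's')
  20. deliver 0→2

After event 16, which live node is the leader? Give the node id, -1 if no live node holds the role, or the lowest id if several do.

after 1 — timeout(0): n0:cand/b3/[-]
after 2 — deliver 0→1: n1:foll/b3/[-]
after 3 — deliver 1→0: n0:lead/b3/[-]
after 4 — propose(0,'r'): ·
after 5 — deliver 0→1: n1:foll/b3/[r]
after 6 — deliver 1→0: n0:lead/b3/[r]
after 7 — deliver 0→2: n2:foll/b3/[-]
after 8 — deliver 2→0: ·
after 9 — deliver 1→2: ·
after 10 — deliver 0→2: n2:foll/b3/[r]
after 11 — deliver 0→2: ·
after 12 — deliver 2→0: ·
after 13 — propose(0,'z'): ·
after 14 — deliver 0→2: n2:foll/b3/[r,z]
after 15 — deliver 2→0: n0:lead/b3/[r,z]
after 16 — deliver 1→2: ·

0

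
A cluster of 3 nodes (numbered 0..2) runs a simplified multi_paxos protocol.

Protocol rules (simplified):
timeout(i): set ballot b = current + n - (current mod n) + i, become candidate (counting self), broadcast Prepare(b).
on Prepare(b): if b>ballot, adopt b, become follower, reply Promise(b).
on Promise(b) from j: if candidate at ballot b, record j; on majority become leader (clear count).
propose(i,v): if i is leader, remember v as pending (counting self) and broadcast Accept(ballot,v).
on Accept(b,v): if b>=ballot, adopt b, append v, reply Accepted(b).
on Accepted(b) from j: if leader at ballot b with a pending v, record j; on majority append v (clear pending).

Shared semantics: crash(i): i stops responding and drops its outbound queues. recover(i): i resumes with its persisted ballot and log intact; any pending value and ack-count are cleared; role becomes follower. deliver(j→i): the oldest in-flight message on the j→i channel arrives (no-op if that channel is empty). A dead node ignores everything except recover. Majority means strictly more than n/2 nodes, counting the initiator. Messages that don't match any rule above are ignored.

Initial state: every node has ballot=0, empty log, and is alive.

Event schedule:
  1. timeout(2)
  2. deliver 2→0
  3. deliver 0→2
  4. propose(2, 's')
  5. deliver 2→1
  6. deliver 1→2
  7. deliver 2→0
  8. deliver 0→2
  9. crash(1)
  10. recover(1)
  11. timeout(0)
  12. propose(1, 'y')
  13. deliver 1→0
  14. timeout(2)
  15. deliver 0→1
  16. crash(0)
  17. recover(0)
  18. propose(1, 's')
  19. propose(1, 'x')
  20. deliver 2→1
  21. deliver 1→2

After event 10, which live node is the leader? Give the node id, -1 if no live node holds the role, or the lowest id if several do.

2

1. timeout(2):  <2:cand b5 ->
2. deliver 2→0:  <0:foll b5 ->
3. deliver 0→2:  <2:lead b5 ->
4. propose(2,'s'):  nop
5. deliver 2→1:  <1:foll b5 ->
6. deliver 1→2:  nop
7. deliver 2→0:  <0:foll b5 s>
8. deliver 0→2:  <2:lead b5 s>
9. crash(1):  <1:✗foll b5 ->
10. recover(1):  <1:foll b5 ->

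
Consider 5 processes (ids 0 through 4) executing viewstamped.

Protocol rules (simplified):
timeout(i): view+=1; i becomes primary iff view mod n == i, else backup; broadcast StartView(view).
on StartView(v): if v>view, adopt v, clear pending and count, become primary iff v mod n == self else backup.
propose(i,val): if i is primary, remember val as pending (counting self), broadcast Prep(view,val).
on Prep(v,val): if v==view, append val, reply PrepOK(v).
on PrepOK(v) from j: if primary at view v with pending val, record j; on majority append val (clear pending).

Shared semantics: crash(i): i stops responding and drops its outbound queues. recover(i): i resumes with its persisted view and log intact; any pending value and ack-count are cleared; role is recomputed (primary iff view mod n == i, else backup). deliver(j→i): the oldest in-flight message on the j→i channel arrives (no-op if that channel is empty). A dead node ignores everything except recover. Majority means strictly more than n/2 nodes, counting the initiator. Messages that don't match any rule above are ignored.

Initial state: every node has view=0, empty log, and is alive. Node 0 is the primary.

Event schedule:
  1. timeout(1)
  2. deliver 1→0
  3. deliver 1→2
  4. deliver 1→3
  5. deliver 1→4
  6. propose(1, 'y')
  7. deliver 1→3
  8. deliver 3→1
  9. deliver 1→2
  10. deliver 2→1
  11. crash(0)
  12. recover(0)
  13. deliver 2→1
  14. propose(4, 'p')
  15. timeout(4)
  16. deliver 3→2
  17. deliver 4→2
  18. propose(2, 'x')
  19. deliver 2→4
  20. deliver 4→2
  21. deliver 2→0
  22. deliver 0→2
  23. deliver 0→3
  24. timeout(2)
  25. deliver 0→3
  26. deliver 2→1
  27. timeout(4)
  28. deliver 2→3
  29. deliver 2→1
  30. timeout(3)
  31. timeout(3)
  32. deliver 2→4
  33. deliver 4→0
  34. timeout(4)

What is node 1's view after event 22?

1

[1] timeout(1) → N1(prim v1 [-])
[2] deliver 1→0 → N0(back v1 [-])
[3] deliver 1→2 → N2(back v1 [-])
[4] deliver 1→3 → N3(back v1 [-])
[5] deliver 1→4 → N4(back v1 [-])
[6] propose(1,'y') → ∅
[7] deliver 1→3 → N3(back v1 [y])
[8] deliver 3→1 → ∅
[9] deliver 1→2 → N2(back v1 [y])
[10] deliver 2→1 → N1(prim v1 [y])
[11] crash(0) → N0(✗back v1 [-])
[12] recover(0) → N0(back v1 [-])
[13] deliver 2→1 → ∅
[14] propose(4,'p') → ∅
[15] timeout(4) → N4(back v2 [-])
[16] deliver 3→2 → ∅
[17] deliver 4→2 → N2(prim v2 [y])
[18] propose(2,'x') → ∅
[19] deliver 2→4 → N4(back v2 [x])
[20] deliver 4→2 → ∅
[21] deliver 2→0 → ∅
[22] deliver 0→2 → ∅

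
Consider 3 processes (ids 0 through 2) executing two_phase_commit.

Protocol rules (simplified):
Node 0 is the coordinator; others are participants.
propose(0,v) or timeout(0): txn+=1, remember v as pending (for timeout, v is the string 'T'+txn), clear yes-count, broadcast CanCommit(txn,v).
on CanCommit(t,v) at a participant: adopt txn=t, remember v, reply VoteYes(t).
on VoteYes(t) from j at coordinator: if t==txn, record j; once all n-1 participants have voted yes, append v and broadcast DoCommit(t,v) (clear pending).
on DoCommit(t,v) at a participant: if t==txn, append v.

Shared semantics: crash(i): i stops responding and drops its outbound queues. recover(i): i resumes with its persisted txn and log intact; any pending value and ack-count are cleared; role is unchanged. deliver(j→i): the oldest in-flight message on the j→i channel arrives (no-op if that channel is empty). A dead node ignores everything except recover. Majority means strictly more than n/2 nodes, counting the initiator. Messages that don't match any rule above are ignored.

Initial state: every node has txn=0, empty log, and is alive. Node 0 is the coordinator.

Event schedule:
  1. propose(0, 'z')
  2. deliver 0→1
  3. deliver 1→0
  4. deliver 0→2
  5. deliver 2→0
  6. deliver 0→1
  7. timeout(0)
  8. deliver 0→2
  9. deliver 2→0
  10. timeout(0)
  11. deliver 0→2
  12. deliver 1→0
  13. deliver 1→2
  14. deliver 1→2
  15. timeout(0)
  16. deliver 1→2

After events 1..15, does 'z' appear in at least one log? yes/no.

after 1 — propose(0,'z'): n0:coor/t1/[-]
after 2 — deliver 0→1: n1:part/t1/[-]
after 3 — deliver 1→0: ·
after 4 — deliver 0→2: n2:part/t1/[-]
after 5 — deliver 2→0: n0:coor/t1/[z]
after 6 — deliver 0→1: n1:part/t1/[z]
after 7 — timeout(0): n0:coor/t2/[z]
after 8 — deliver 0→2: n2:part/t1/[z]
after 9 — deliver 2→0: ·
after 10 — timeout(0): n0:coor/t3/[z]
after 11 — deliver 0→2: n2:part/t2/[z]
after 12 — deliver 1→0: ·
after 13 — deliver 1→2: ·
after 14 — deliver 1→2: ·
after 15 — timeout(0): n0:coor/t4/[z]

yes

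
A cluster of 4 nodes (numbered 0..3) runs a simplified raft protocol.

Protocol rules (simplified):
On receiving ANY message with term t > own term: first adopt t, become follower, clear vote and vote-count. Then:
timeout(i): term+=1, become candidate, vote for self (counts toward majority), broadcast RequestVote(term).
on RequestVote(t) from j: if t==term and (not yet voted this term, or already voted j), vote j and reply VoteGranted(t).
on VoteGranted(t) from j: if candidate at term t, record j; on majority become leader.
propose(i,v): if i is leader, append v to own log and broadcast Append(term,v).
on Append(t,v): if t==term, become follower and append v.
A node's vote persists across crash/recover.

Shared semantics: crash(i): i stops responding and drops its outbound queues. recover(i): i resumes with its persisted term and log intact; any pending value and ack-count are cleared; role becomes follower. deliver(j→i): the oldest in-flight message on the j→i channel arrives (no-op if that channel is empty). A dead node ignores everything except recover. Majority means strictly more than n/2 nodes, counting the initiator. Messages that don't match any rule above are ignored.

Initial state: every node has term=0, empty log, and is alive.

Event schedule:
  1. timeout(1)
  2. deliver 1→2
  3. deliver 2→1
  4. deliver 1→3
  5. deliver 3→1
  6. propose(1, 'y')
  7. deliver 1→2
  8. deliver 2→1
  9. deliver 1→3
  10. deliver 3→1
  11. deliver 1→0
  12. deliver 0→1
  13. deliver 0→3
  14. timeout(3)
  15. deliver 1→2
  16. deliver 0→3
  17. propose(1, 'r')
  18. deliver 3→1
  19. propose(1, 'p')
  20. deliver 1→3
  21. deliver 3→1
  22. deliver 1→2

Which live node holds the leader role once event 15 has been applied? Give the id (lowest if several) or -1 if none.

1

[1] timeout(1) → N1(cand t1 [-])
[2] deliver 1→2 → N2(foll t1 [-])
[3] deliver 2→1 → ∅
[4] deliver 1→3 → N3(foll t1 [-])
[5] deliver 3→1 → N1(lead t1 [-])
[6] propose(1,'y') → N1(lead t1 [y])
[7] deliver 1→2 → N2(foll t1 [y])
[8] deliver 2→1 → ∅
[9] deliver 1→3 → N3(foll t1 [y])
[10] deliver 3→1 → ∅
[11] deliver 1→0 → N0(foll t1 [-])
[12] deliver 0→1 → ∅
[13] deliver 0→3 → ∅
[14] timeout(3) → N3(cand t2 [y])
[15] deliver 1→2 → ∅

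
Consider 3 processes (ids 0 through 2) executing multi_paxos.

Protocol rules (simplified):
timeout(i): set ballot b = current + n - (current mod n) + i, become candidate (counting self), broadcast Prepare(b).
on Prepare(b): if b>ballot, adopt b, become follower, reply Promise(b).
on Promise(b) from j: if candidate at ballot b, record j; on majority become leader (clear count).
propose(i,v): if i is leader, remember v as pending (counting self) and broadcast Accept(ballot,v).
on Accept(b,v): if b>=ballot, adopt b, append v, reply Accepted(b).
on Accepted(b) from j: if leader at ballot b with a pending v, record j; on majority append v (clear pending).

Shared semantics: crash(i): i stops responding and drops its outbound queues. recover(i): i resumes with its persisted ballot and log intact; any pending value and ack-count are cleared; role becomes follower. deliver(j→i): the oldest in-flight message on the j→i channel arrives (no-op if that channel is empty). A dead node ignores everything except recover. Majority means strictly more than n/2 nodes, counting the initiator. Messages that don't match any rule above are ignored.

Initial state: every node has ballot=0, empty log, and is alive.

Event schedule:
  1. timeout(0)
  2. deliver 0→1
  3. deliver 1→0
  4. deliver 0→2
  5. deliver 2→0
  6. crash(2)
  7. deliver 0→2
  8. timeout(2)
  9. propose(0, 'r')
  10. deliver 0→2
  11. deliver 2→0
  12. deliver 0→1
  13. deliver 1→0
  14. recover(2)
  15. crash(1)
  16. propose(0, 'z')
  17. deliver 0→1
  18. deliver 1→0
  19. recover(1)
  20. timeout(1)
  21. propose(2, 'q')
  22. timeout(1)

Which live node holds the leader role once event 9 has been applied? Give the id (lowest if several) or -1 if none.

after 1 — timeout(0): n0:cand/b3/[-]
after 2 — deliver 0→1: n1:foll/b3/[-]
after 3 — deliver 1→0: n0:lead/b3/[-]
after 4 — deliver 0→2: n2:foll/b3/[-]
after 5 — deliver 2→0: ·
after 6 — crash(2): n2:✗foll/b3/[-]
after 7 — deliver 0→2: ·
after 8 — timeout(2): ·
after 9 — propose(0,'r'): ·

0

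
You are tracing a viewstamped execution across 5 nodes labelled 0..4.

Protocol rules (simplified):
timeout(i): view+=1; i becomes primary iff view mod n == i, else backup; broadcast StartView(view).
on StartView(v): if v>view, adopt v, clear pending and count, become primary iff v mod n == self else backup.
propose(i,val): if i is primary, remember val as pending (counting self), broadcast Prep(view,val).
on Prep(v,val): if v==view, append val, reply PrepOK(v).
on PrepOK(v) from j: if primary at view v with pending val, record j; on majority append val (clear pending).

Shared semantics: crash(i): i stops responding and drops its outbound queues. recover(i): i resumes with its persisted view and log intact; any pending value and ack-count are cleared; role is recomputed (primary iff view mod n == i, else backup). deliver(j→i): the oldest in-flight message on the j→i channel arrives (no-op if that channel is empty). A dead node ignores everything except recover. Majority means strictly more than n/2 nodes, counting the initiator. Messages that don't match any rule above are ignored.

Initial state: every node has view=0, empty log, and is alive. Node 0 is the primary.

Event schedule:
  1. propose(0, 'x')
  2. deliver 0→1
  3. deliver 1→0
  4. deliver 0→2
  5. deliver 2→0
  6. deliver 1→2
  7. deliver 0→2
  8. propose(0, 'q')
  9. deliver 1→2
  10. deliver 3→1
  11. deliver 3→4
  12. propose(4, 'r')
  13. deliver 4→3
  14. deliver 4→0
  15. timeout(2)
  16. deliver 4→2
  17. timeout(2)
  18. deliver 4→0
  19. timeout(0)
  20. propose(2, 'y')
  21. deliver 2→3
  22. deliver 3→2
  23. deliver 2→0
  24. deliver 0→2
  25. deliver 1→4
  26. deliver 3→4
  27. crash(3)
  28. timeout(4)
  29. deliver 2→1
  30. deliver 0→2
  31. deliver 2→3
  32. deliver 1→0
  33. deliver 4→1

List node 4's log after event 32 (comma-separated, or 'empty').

after 1 — propose(0,'x'): ·
after 2 — deliver 0→1: n1:back/v0/[x]
after 3 — deliver 1→0: ·
after 4 — deliver 0→2: n2:back/v0/[x]
after 5 — deliver 2→0: n0:prim/v0/[x]
after 6 — deliver 1→2: ·
after 7 — deliver 0→2: ·
after 8 — propose(0,'q'): ·
after 9 — deliver 1→2: ·
after 10 — deliver 3→1: ·
after 11 — deliver 3→4: ·
after 12 — propose(4,'r'): ·
after 13 — deliver 4→3: ·
after 14 — deliver 4→0: ·
after 15 — timeout(2): n2:back/v1/[x]
after 16 — deliver 4→2: ·
after 17 — timeout(2): n2:prim/v2/[x]
after 18 — deliver 4→0: ·
after 19 — timeout(0): n0:back/v1/[x]
after 20 — propose(2,'y'): ·
after 21 — deliver 2→3: n3:back/v1/[-]
after 22 — deliver 3→2: ·
after 23 — deliver 2→0: ·
after 24 — deliver 0→2: ·
after 25 — deliver 1→4: ·
after 26 — deliver 3→4: ·
after 27 — crash(3): n3:✗back/v1/[-]
after 28 — timeout(4): n4:back/v1/[-]
after 29 — deliver 2→1: n1:prim/v1/[x]
after 30 — deliver 0→2: ·
after 31 — deliver 2→3: ·
after 32 — deliver 1→0: ·

empty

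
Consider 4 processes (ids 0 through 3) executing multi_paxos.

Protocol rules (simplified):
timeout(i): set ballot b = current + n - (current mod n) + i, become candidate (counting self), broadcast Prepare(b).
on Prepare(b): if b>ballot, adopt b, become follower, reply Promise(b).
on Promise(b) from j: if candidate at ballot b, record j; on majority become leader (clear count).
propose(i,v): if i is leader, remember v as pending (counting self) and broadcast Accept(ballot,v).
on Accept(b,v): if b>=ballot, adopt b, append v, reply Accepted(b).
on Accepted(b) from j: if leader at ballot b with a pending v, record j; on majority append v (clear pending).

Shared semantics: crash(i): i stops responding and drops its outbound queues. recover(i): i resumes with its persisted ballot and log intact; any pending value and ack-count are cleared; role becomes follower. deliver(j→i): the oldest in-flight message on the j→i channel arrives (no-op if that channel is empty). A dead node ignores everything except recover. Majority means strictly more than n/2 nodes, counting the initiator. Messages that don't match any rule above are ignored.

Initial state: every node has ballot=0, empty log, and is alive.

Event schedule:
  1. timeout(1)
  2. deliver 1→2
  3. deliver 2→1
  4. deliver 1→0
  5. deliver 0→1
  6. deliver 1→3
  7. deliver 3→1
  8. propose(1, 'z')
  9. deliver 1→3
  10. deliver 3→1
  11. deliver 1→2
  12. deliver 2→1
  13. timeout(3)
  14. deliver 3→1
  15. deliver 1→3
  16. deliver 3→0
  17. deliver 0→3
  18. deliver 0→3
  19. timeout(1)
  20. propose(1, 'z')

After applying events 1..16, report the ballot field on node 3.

e1 timeout(1): 1[cand,b=5,-]
e2 deliver 1→2: 2[foll,b=5,-]
e3 deliver 2→1: ·
e4 deliver 1→0: 0[foll,b=5,-]
e5 deliver 0→1: 1[lead,b=5,-]
e6 deliver 1→3: 3[foll,b=5,-]
e7 deliver 3→1: ·
e8 propose(1,'z'): ·
e9 deliver 1→3: 3[foll,b=5,z]
e10 deliver 3→1: ·
e11 deliver 1→2: 2[foll,b=5,z]
e12 deliver 2→1: 1[lead,b=5,z]
e13 timeout(3): 3[cand,b=11,z]
e14 deliver 3→1: 1[foll,b=11,z]
e15 deliver 1→3: ·
e16 deliver 3→0: 0[foll,b=11,-]

11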